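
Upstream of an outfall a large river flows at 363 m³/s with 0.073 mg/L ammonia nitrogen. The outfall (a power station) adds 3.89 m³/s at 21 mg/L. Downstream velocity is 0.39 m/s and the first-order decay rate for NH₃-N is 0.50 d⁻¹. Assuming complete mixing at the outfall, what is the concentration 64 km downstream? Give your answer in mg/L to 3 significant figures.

0.114 mg/L

After complete mixing, C₀ = (3.89·21 + 363·0.073) / 366.9 = 0.2949 mg/L.
Travel time t = 6.4e+04 m / 0.39 m/s = 1.641e+05 s = 1.899 d.
C = 0.2949·exp(−0.50·1.899) = 0.2949·0.3869 = 0.1141 mg/L.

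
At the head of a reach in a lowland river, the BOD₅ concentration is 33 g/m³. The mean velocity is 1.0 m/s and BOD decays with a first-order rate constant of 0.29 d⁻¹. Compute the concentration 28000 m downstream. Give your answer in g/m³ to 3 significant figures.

30.0 g/m³

Travel time t = 28000 m / 1.0 m/s = 2.8e+04/1.0 = 2.8e+04 s = 0.3241 d.
First-order decay: C = 33·exp(−0.29·0.3241) = 33·0.9103 = 30.04 g/m³.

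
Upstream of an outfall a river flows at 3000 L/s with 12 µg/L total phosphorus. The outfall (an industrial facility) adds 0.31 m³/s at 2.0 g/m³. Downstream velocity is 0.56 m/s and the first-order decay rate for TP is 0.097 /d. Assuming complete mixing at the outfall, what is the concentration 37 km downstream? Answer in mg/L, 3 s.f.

3000 L/s = 3 m³/s.
12 µg/L = 0.012 mg/L.
After complete mixing, C₀ = (0.31·2 + 3·0.012) / 3.31 = 0.1982 mg/L.
Travel time t = 3.7e+04 m / 0.56 m/s = 6.607e+04 s = 0.7647 d.
C = 0.1982·exp(−0.097·0.7647) = 0.1982·0.9285 = 0.184 mg/L.

0.184 mg/L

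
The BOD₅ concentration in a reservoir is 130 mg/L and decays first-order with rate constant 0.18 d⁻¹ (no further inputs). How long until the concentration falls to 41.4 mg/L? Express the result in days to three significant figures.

t = ln(C₀/C)/k = ln(130/41.4)/0.18 = 1.144/0.18 = 6.357 d.

6.36 d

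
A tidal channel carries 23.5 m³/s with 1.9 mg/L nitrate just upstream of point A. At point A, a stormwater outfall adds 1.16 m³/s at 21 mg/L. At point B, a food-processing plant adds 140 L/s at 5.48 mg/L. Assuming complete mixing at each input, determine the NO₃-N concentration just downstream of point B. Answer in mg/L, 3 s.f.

After input A: C = (23.5·1.9 + 1.16·21) / 24.66 = 2.798 mg/L.
140 L/s = 0.14 m³/s.
After input B: C = (24.66·2.798 + 0.14·5.48) / 24.8 = 2.814 mg/L.

2.81 mg/L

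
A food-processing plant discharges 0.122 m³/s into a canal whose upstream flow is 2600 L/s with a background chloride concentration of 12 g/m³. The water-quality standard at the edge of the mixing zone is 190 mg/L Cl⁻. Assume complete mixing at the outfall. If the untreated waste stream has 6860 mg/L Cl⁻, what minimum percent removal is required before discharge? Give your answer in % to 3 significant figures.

2600 L/s = 2.6 m³/s.
Mass balance: 190·2.722 = 0.122·Cₑ + 2.6·12.
Cₑ = (517.2 − 31.2) / 0.122 = 3983 mg/L.
Required removal = 1 − 3983/6860 = 41.93 %.

41.9 %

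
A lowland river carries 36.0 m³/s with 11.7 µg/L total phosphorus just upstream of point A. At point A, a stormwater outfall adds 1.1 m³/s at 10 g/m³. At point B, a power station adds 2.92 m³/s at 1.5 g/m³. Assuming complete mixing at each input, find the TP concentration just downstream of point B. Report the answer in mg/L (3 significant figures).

0.395 mg/L

11.7 µg/L = 0.0117 mg/L.
After input A: C = (36·0.0117 + 1.1·10) / 37.1 = 0.3078 mg/L.
After input B: C = (37.1·0.3078 + 2.92·1.5) / 40.02 = 0.3948 mg/L.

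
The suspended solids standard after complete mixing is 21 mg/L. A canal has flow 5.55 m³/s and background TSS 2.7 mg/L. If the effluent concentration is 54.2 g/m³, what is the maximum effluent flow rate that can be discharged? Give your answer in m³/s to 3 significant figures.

Mass balance at complete mixing: C_std·(Q_w + Q_r) = Q_w·C_e + Q_r·C_b.
Rearranging, Q_w = Q_r·(C_std − C_b)/(C_e − C_std) = 5.55·(21 − 2.7) / (54.2 − 21) = 3.059 m³/s.

3.06 m³/s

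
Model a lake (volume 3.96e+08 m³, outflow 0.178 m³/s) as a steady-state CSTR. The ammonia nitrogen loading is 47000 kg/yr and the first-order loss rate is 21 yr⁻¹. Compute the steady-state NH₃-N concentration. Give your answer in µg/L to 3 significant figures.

5.65 µg/L

Outflow Q = 0.178 m³/s × 3.156e+07 s/yr = 5.617e+06 m³/yr.
Steady-state CSTR mass balance: W = Q·C + k·V·C, so C = W/(Q + kV).
Q + kV = 5.617e+06 + 21·3.96e+08 = 8.322e+09 m³/yr.
C = 47000/8.322e+09 = 5.648e-06 kg/m³ = 0.005648 mg/L = 5.648 µg/L.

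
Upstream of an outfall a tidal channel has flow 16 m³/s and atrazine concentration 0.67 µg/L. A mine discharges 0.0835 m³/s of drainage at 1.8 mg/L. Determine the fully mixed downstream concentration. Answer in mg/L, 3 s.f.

0.0100 mg/L

0.67 µg/L = 0.00067 mg/L.
Conservation of mass across the mixing zone: C = (0.0835·1.8 + 16·0.00067) / (0.0835 + 16) = 0.161/16.08 = 0.01001 mg/L.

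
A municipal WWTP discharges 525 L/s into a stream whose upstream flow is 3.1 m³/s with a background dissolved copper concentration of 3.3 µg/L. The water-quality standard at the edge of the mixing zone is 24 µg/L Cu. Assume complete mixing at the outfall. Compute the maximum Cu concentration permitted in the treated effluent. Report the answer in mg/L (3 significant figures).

0.146 mg/L

525 L/s = 0.525 m³/s.
3.3 µg/L = 0.0033 mg/L.
24 µg/L = 0.024 mg/L.
Mass balance: 0.024·3.625 = 0.525·Cₑ + 3.1·0.0033.
Cₑ = (0.087 − 0.01023) / 0.525 = 0.1462 mg/L.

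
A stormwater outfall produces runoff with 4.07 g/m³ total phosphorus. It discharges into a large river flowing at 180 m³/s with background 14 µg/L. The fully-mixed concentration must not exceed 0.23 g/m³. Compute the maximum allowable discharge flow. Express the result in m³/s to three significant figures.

10.1 m³/s

14 µg/L = 0.014 mg/L.
Mass balance at complete mixing: C_std·(Q_w + Q_r) = Q_w·C_e + Q_r·C_b.
Rearranging, Q_w = Q_r·(C_std − C_b)/(C_e − C_std) = 180·(0.23 − 0.014) / (4.07 − 0.23) = 10.12 m³/s.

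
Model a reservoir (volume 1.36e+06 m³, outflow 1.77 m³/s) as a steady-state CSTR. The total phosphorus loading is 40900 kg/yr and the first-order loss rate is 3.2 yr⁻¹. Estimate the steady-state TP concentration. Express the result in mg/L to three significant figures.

0.679 mg/L

Outflow Q = 1.77 m³/s × 3.156e+07 s/yr = 5.586e+07 m³/yr.
Steady-state CSTR mass balance: W = Q·C + k·V·C, so C = W/(Q + kV).
Q + kV = 5.586e+07 + 3.2·1.36e+06 = 6.021e+07 m³/yr.
C = 40900/6.021e+07 = 0.0006793 kg/m³ = 0.6793 mg/L.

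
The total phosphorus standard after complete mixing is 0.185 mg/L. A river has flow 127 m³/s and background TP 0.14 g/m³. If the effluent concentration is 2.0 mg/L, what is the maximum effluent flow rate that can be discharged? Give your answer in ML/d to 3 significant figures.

Mass balance at complete mixing: C_std·(Q_w + Q_r) = Q_w·C_e + Q_r·C_b.
Rearranging, Q_w = Q_r·(C_std − C_b)/(C_e − C_std) = 127·(0.185 − 0.14) / (2 − 0.185) = 3.149 m³/s.
= 272.1 ML/d.

272 ML/d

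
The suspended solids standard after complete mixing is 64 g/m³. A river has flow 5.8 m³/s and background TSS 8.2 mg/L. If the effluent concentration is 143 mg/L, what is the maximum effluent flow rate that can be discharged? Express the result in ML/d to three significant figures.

Mass balance at complete mixing: C_std·(Q_w + Q_r) = Q_w·C_e + Q_r·C_b.
Rearranging, Q_w = Q_r·(C_std − C_b)/(C_e − C_std) = 5.8·(64 − 8.2) / (143 − 64) = 4.097 m³/s.
= 354 ML/d.

354 ML/d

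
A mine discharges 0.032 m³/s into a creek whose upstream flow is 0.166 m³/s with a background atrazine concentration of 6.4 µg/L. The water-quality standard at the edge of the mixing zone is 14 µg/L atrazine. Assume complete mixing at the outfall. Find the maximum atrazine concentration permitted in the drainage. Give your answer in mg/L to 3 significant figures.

6.4 µg/L = 0.0064 mg/L.
14 µg/L = 0.014 mg/L.
Mass balance: 0.014·0.198 = 0.032·Cₑ + 0.166·0.0064.
Cₑ = (0.002772 − 0.001062) / 0.032 = 0.05343 mg/L.

0.0534 mg/L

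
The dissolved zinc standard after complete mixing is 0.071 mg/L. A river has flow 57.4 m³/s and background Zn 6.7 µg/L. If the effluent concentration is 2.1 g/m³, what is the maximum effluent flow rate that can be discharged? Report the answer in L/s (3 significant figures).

6.7 µg/L = 0.0067 mg/L.
Mass balance at complete mixing: C_std·(Q_w + Q_r) = Q_w·C_e + Q_r·C_b.
Rearranging, Q_w = Q_r·(C_std − C_b)/(C_e − C_std) = 57.4·(0.071 − 0.0067) / (2.1 − 0.071) = 1.819 m³/s.
= 1819 L/s.

1820 L/s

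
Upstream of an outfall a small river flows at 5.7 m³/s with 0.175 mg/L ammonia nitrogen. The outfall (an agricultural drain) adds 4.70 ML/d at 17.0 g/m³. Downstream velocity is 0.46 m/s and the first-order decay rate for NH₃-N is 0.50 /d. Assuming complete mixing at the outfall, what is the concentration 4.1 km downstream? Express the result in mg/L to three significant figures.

4.70 ML/d = 0.0544 m³/s.
After complete mixing, C₀ = (0.0544·17 + 5.7·0.175) / 5.754 = 0.3341 mg/L.
Travel time t = 4100 m / 0.46 m/s = 8913 s = 0.1032 d.
C = 0.3341·exp(−0.50·0.1032) = 0.3341·0.9497 = 0.3173 mg/L.

0.317 mg/L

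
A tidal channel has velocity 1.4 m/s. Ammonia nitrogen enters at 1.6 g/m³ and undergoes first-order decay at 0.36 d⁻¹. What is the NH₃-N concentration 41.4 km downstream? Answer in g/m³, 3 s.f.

Travel time t = 41.4 km / 1.4 m/s = 4.14e+04/1.4 = 2.957e+04 s = 0.3423 d.
First-order decay: C = 1.6·exp(−0.36·0.3423) = 1.6·0.8841 = 1.415 g/m³.

1.41 g/m³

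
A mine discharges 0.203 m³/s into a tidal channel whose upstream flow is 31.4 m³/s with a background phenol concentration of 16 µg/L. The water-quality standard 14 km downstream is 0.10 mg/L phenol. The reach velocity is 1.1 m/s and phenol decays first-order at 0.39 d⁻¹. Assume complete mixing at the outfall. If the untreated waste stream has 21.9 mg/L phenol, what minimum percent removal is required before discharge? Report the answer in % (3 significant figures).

36.0 %

16 µg/L = 0.016 mg/L.
Travel time to the compliance point: t = 1.4e+04/1.1 = 1.273e+04 s = 0.1473 d; decay factor exp(−0.39·0.1473) = 0.9442.
So the concentration just after mixing may be at most 0.1/0.9442 = 0.1059 mg/L.
Mass balance: 0.1059·31.6 = 0.203·Cₑ + 31.4·0.016.
Cₑ = (3.347 − 0.5024) / 0.203 = 14.01 mg/L.
Required removal = 1 − 14.01/21.9 = 36.01 %.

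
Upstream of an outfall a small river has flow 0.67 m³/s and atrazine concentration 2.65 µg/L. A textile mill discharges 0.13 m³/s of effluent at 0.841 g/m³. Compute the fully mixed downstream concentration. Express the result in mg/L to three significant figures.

2.65 µg/L = 0.00265 mg/L.
Flow-weighted mixing gives C = (0.13·0.841 + 0.67·0.00265) / (0.13 + 0.67) = 0.1111/0.8 = 0.1389 mg/L.

0.139 mg/L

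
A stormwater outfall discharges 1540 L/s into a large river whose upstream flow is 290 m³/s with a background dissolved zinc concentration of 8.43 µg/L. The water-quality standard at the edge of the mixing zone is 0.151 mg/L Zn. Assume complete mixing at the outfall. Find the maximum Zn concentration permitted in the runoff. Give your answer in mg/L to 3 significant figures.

27.0 mg/L

1540 L/s = 1.54 m³/s.
8.43 µg/L = 0.00843 mg/L.
Mass balance: 0.151·291.5 = 1.54·Cₑ + 290·0.00843.
Cₑ = (44.02 − 2.445) / 1.54 = 27 mg/L.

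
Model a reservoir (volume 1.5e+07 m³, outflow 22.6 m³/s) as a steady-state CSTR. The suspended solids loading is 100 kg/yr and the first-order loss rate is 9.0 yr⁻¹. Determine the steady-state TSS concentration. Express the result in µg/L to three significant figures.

0.118 µg/L

Outflow Q = 22.6 m³/s × 3.156e+07 s/yr = 7.132e+08 m³/yr.
Steady-state CSTR mass balance: W = Q·C + k·V·C, so C = W/(Q + kV).
Q + kV = 7.132e+08 + 9.0·1.5e+07 = 8.482e+08 m³/yr.
C = 100/8.482e+08 = 1.179e-07 kg/m³ = 0.0001179 mg/L = 0.1179 µg/L.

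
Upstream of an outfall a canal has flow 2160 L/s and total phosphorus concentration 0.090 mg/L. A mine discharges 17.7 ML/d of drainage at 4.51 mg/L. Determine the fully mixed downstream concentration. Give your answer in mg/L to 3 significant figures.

0.473 mg/L

17.7 ML/d = 0.2049 m³/s.
2160 L/s = 2.16 m³/s.
Conservation of mass across the mixing zone: C = (0.2049·4.51 + 2.16·0.09) / (0.2049 + 2.16) = 1.118/2.365 = 0.4729 mg/L.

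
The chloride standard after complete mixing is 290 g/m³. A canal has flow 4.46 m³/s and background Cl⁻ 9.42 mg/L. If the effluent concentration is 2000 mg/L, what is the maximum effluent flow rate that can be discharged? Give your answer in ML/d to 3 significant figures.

63.2 ML/d

Mass balance at complete mixing: C_std·(Q_w + Q_r) = Q_w·C_e + Q_r·C_b.
Rearranging, Q_w = Q_r·(C_std − C_b)/(C_e − C_std) = 4.46·(290 − 9.42) / (2000 − 290) = 0.7318 m³/s.
= 63.23 ML/d.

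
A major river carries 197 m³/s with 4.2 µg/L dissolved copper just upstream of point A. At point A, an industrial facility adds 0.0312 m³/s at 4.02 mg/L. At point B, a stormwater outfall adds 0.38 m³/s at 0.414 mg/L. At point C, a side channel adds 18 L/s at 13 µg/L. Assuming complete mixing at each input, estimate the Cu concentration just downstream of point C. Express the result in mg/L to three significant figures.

0.00562 mg/L

4.2 µg/L = 0.0042 mg/L.
After input A: C = (197·0.0042 + 0.0312·4.02) / 197 = 0.004836 mg/L.
After input B: C = (197·0.004836 + 0.38·0.414) / 197.4 = 0.005624 mg/L.
18 L/s = 0.018 m³/s.
13 µg/L = 0.013 mg/L.
After input C: C = (197.4·0.005624 + 0.018·0.013) / 197.4 = 0.005624 mg/L.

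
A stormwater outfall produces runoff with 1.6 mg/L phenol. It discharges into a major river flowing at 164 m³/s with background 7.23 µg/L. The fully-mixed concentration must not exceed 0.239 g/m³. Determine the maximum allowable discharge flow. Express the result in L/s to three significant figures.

27900 L/s

7.23 µg/L = 0.00723 mg/L.
Mass balance at complete mixing: C_std·(Q_w + Q_r) = Q_w·C_e + Q_r·C_b.
Rearranging, Q_w = Q_r·(C_std − C_b)/(C_e − C_std) = 164·(0.239 − 0.00723) / (1.6 − 0.239) = 27.93 m³/s.
= 2.793e+04 L/s.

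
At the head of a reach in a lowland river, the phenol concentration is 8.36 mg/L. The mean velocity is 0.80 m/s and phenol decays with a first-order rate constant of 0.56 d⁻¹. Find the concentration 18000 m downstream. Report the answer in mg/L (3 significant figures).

7.23 mg/L

Travel time t = 18000 m / 0.80 m/s = 1.8e+04/0.80 = 2.25e+04 s = 0.2604 d.
First-order decay: C = 8.36·exp(−0.56·0.2604) = 8.36·0.8643 = 7.226 mg/L.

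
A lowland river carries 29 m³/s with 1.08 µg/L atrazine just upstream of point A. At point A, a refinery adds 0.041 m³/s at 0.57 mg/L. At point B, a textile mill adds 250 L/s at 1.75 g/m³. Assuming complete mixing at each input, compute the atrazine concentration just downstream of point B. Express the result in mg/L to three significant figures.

1.08 µg/L = 0.00108 mg/L.
After input A: C = (29·0.00108 + 0.041·0.57) / 29.04 = 0.001883 mg/L.
250 L/s = 0.25 m³/s.
After input B: C = (29.04·0.001883 + 0.25·1.75) / 29.29 = 0.0168 mg/L.

0.0168 mg/L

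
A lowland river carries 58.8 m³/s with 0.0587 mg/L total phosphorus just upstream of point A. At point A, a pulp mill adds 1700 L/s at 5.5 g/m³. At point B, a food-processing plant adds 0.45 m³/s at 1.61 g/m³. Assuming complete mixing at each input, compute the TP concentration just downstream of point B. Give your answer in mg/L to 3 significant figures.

1700 L/s = 1.7 m³/s.
After input A: C = (58.8·0.0587 + 1.7·5.5) / 60.5 = 0.2116 mg/L.
After input B: C = (60.5·0.2116 + 0.45·1.61) / 60.95 = 0.2219 mg/L.

0.222 mg/L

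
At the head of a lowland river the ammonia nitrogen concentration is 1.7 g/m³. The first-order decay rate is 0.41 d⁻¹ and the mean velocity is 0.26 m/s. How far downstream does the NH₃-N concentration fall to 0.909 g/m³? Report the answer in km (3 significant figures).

From C = C₀·e^(−kt), t = ln(C₀/C)/k = ln(1.7/0.909)/0.41 = 0.626/0.41 = 1.527 d.
Distance = v·t = 0.26 m/s × 1.319e+05 s = 3.43e+04 m = 34.3 km.

34.3 km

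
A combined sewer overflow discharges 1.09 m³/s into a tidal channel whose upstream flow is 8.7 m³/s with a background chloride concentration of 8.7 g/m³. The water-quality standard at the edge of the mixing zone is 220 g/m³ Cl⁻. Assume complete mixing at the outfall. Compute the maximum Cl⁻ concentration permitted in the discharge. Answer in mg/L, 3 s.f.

1910 mg/L

Mass balance: 220·9.79 = 1.09·Cₑ + 8.7·8.7.
Cₑ = (2154 − 75.69) / 1.09 = 1907 mg/L.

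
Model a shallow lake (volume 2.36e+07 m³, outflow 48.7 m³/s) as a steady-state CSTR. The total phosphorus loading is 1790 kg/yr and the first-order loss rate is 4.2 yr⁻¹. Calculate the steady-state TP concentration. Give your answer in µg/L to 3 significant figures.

1.09 µg/L

Outflow Q = 48.7 m³/s × 3.156e+07 s/yr = 1.537e+09 m³/yr.
Steady-state CSTR mass balance: W = Q·C + k·V·C, so C = W/(Q + kV).
Q + kV = 1.537e+09 + 4.2·2.36e+07 = 1.636e+09 m³/yr.
C = 1790/1.636e+09 = 1.094e-06 kg/m³ = 0.001094 mg/L = 1.094 µg/L.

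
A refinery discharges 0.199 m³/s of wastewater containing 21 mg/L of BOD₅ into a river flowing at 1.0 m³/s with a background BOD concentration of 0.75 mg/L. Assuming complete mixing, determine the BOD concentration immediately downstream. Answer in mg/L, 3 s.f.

By mass balance at complete mixing, C = (0.199·21 + 1·0.75) / (0.199 + 1) = 4.929/1.199 = 4.111 mg/L.

4.11 mg/L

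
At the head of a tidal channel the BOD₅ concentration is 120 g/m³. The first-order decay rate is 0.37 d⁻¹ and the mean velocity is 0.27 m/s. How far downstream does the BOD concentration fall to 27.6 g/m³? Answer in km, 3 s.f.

From C = C₀·e^(−kt), t = ln(C₀/C)/k = ln(120/27.6)/0.37 = 1.47/0.37 = 3.972 d.
Distance = v·t = 0.27 m/s × 3.432e+05 s = 9.266e+04 m = 92.66 km.

92.7 km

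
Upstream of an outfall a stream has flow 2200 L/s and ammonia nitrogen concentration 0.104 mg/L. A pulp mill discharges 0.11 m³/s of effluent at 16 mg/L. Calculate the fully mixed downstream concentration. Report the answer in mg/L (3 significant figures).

0.861 mg/L

2200 L/s = 2.2 m³/s.
Flow-weighted mixing gives C = (0.11·16 + 2.2·0.104) / (0.11 + 2.2) = 1.989/2.31 = 0.861 mg/L.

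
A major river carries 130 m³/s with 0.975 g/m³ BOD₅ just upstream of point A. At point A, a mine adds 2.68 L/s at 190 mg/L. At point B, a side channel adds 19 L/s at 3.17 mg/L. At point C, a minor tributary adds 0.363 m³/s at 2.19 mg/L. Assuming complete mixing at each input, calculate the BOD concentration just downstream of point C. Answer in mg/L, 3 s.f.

0.983 mg/L

2.68 L/s = 0.00268 m³/s.
After input A: C = (130·0.975 + 0.00268·190) / 130 = 0.9789 mg/L.
19 L/s = 0.019 m³/s.
After input B: C = (130·0.9789 + 0.019·3.17) / 130 = 0.9792 mg/L.
After input C: C = (130·0.9792 + 0.363·2.19) / 130.4 = 0.9826 mg/L.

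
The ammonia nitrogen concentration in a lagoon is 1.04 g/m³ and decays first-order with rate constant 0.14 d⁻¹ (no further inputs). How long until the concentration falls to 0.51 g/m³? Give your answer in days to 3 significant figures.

5.09 d

t = ln(C₀/C)/k = ln(1.04/0.51)/0.14 = 0.7126/0.14 = 5.09 d.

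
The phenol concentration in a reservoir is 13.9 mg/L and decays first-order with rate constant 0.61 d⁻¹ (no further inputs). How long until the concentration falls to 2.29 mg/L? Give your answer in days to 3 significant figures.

t = ln(C₀/C)/k = ln(13.9/2.29)/0.61 = 1.803/0.61 = 2.956 d.

2.96 d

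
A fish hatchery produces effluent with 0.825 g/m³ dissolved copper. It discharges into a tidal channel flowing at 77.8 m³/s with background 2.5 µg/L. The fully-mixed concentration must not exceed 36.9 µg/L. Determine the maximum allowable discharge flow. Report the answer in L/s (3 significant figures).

2.5 µg/L = 0.0025 mg/L.
36.9 µg/L = 0.0369 mg/L.
Mass balance at complete mixing: C_std·(Q_w + Q_r) = Q_w·C_e + Q_r·C_b.
Rearranging, Q_w = Q_r·(C_std − C_b)/(C_e − C_std) = 77.8·(0.0369 − 0.0025) / (0.825 − 0.0369) = 3.396 m³/s.
= 3396 L/s.

3400 L/s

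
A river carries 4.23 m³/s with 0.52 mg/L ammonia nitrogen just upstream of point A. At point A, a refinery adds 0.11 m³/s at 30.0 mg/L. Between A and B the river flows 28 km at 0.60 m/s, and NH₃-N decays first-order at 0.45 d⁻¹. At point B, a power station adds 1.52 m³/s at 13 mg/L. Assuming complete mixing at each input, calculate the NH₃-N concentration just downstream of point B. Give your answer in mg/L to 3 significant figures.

4.11 mg/L

After input A: C = (4.23·0.52 + 0.11·30) / 4.34 = 1.267 mg/L.
Over the 28 km reach to input B (t = 4.667e+04 s = 0.5401 d), decay gives C = 1.267·exp(−0.45·0.5401) = 0.9938 mg/L.
After input B: C = (4.34·0.9938 + 1.52·13) / 5.86 = 4.108 mg/L.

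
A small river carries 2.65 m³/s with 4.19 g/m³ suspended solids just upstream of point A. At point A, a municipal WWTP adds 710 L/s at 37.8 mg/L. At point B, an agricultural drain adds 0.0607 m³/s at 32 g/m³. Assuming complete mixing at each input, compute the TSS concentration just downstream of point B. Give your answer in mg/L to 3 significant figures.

710 L/s = 0.71 m³/s.
After input A: C = (2.65·4.19 + 0.71·37.8) / 3.36 = 11.29 mg/L.
After input B: C = (3.36·11.29 + 0.0607·32) / 3.421 = 11.66 mg/L.

11.7 mg/L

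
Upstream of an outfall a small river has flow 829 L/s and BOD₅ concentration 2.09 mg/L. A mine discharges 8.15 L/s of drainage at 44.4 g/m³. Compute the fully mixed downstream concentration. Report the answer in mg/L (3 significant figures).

2.50 mg/L

8.15 L/s = 0.00815 m³/s.
829 L/s = 0.829 m³/s.
Conservation of mass across the mixing zone: C = (0.00815·44.4 + 0.829·2.09) / (0.00815 + 0.829) = 2.094/0.8372 = 2.502 mg/L.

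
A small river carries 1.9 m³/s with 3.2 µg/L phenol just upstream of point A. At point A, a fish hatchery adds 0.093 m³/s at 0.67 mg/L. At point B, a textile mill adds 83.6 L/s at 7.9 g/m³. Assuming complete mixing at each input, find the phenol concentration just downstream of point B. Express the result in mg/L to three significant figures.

3.2 µg/L = 0.0032 mg/L.
After input A: C = (1.9·0.0032 + 0.093·0.67) / 1.993 = 0.03432 mg/L.
83.6 L/s = 0.0836 m³/s.
After input B: C = (1.993·0.03432 + 0.0836·7.9) / 2.077 = 0.351 mg/L.

0.351 mg/L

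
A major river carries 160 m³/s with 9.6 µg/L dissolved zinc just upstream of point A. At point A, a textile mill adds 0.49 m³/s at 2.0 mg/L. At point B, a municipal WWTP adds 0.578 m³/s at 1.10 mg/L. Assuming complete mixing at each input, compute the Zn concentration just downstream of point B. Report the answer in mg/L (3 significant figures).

0.0196 mg/L

9.6 µg/L = 0.0096 mg/L.
After input A: C = (160·0.0096 + 0.49·2) / 160.5 = 0.01568 mg/L.
After input B: C = (160.5·0.01568 + 0.578·1.1) / 161.1 = 0.01957 mg/L.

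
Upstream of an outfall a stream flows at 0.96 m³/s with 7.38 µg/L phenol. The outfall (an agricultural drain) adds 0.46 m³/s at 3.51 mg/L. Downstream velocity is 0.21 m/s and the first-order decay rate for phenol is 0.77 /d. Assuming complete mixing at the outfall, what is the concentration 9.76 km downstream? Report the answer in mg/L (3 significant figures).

0.755 mg/L

7.38 µg/L = 0.00738 mg/L.
After complete mixing, C₀ = (0.46·3.51 + 0.96·0.00738) / 1.42 = 1.142 mg/L.
Travel time t = 9760 m / 0.21 m/s = 4.648e+04 s = 0.5379 d.
C = 1.142·exp(−0.77·0.5379) = 1.142·0.6609 = 0.7547 mg/L.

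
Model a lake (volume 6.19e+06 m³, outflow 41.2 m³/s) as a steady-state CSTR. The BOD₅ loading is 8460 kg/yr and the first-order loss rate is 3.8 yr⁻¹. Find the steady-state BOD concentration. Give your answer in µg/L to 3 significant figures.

6.39 µg/L

Outflow Q = 41.2 m³/s × 3.156e+07 s/yr = 1.3e+09 m³/yr.
Steady-state CSTR mass balance: W = Q·C + k·V·C, so C = W/(Q + kV).
Q + kV = 1.3e+09 + 3.8·6.19e+06 = 1.324e+09 m³/yr.
C = 8460/1.324e+09 = 6.391e-06 kg/m³ = 0.006391 mg/L = 6.391 µg/L.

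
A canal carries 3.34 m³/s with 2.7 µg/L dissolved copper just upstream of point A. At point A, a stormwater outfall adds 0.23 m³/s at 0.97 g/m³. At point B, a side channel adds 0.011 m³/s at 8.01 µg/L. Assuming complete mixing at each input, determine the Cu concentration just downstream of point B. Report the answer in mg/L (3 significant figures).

2.7 µg/L = 0.0027 mg/L.
After input A: C = (3.34·0.0027 + 0.23·0.97) / 3.57 = 0.06502 mg/L.
8.01 µg/L = 0.00801 mg/L.
After input B: C = (3.57·0.06502 + 0.011·0.00801) / 3.581 = 0.06484 mg/L.

0.0648 mg/L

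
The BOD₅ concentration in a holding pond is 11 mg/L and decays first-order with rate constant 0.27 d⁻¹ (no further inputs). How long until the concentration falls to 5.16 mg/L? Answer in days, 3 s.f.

2.80 d

t = ln(C₀/C)/k = ln(11/5.16)/0.27 = 0.757/0.27 = 2.804 d.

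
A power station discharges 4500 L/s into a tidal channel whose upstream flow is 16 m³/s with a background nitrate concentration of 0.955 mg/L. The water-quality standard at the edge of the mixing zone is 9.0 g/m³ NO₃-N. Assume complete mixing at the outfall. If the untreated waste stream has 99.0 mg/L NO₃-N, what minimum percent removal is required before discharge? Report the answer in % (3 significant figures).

62.0 %

4500 L/s = 4.5 m³/s.
Mass balance: 9·20.5 = 4.5·Cₑ + 16·0.955.
Cₑ = (184.5 − 15.28) / 4.5 = 37.6 mg/L.
Required removal = 1 − 37.6/99.0 = 62.02 %.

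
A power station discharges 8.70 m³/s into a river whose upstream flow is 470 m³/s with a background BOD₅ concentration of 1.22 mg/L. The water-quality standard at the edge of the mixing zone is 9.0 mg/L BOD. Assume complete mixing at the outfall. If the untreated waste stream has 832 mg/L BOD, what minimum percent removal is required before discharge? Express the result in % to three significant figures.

Mass balance: 9·478.7 = 8.7·Cₑ + 470·1.22.
Cₑ = (4308 − 573.4) / 8.7 = 429.3 mg/L.
Required removal = 1 − 429.3/832 = 48.4 %.

48.4 %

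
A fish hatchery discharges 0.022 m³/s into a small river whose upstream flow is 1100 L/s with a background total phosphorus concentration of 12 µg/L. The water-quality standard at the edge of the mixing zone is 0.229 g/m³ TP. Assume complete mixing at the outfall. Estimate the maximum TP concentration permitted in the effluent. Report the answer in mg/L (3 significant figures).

1100 L/s = 1.1 m³/s.
12 µg/L = 0.012 mg/L.
Mass balance: 0.229·1.122 = 0.022·Cₑ + 1.1·0.012.
Cₑ = (0.2569 − 0.0132) / 0.022 = 11.08 mg/L.

11.1 mg/L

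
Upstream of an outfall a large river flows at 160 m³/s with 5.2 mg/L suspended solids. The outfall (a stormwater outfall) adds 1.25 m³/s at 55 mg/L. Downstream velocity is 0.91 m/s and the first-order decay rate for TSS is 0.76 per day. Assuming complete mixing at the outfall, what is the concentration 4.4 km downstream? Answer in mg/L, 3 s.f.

5.35 mg/L

After complete mixing, C₀ = (1.25·55 + 160·5.2) / 161.2 = 5.586 mg/L.
Travel time t = 4400 m / 0.91 m/s = 4835 s = 0.05596 d.
C = 5.586·exp(−0.76·0.05596) = 5.586·0.9584 = 5.353 mg/L.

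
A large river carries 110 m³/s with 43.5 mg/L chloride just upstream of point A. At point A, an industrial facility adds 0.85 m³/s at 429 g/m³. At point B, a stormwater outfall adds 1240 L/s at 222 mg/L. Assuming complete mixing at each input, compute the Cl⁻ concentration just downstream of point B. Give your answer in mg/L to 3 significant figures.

After input A: C = (110·43.5 + 0.85·429) / 110.8 = 46.46 mg/L.
1240 L/s = 1.24 m³/s.
After input B: C = (110.8·46.46 + 1.24·222) / 112.1 = 48.4 mg/L.

48.4 mg/L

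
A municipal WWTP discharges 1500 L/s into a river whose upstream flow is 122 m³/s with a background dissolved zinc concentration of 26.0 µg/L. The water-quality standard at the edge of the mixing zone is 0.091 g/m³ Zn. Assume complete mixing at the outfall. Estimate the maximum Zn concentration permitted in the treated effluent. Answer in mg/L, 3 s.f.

1500 L/s = 1.5 m³/s.
26.0 µg/L = 0.026 mg/L.
Mass balance: 0.091·123.5 = 1.5·Cₑ + 122·0.026.
Cₑ = (11.24 − 3.172) / 1.5 = 5.378 mg/L.

5.38 mg/L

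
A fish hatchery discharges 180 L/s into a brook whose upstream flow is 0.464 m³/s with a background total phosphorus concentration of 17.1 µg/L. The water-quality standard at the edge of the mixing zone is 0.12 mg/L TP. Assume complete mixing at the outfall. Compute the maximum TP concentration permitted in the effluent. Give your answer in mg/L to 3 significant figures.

180 L/s = 0.18 m³/s.
17.1 µg/L = 0.0171 mg/L.
Mass balance: 0.12·0.644 = 0.18·Cₑ + 0.464·0.0171.
Cₑ = (0.07728 − 0.007934) / 0.18 = 0.3853 mg/L.

0.385 mg/L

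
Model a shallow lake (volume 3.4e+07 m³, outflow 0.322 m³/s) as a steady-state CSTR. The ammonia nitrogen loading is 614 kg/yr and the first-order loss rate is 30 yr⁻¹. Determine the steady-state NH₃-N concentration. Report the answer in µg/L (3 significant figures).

0.596 µg/L

Outflow Q = 0.322 m³/s × 3.156e+07 s/yr = 1.016e+07 m³/yr.
Steady-state CSTR mass balance: W = Q·C + k·V·C, so C = W/(Q + kV).
Q + kV = 1.016e+07 + 30·3.4e+07 = 1.03e+09 m³/yr.
C = 614/1.03e+09 = 5.96e-07 kg/m³ = 0.000596 mg/L = 0.596 µg/L.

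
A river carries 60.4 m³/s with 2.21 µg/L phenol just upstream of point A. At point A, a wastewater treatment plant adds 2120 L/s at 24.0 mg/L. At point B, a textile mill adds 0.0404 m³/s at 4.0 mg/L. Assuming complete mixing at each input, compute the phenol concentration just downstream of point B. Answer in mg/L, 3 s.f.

2.21 µg/L = 0.00221 mg/L.
2120 L/s = 2.12 m³/s.
After input A: C = (60.4·0.00221 + 2.12·24) / 62.52 = 0.816 mg/L.
After input B: C = (62.52·0.816 + 0.0404·4) / 62.56 = 0.818 mg/L.

0.818 mg/L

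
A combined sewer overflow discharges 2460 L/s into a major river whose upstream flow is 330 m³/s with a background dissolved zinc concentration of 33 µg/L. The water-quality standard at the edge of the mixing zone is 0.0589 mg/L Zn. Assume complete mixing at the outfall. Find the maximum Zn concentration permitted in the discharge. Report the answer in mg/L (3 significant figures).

2460 L/s = 2.46 m³/s.
33 µg/L = 0.033 mg/L.
Mass balance: 0.0589·332.5 = 2.46·Cₑ + 330·0.033.
Cₑ = (19.58 − 10.89) / 2.46 = 3.533 mg/L.

3.53 mg/L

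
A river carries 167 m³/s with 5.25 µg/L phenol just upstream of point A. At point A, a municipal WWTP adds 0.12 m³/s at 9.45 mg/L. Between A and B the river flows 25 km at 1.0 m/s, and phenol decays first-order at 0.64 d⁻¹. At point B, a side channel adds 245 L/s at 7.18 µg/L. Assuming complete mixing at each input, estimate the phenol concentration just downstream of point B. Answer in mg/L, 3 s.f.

5.25 µg/L = 0.00525 mg/L.
After input A: C = (167·0.00525 + 0.12·9.45) / 167.1 = 0.01203 mg/L.
Over the 25 km reach to input B (t = 2.5e+04 s = 0.2894 d), decay gives C = 0.01203·exp(−0.64·0.2894) = 0.009998 mg/L.
245 L/s = 0.245 m³/s.
7.18 µg/L = 0.00718 mg/L.
After input B: C = (167.1·0.009998 + 0.245·0.00718) / 167.4 = 0.009994 mg/L.

0.00999 mg/L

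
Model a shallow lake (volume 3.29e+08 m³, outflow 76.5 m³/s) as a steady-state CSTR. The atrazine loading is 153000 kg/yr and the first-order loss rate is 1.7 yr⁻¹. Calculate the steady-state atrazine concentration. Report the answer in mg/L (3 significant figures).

0.0515 mg/L

Outflow Q = 76.5 m³/s × 3.156e+07 s/yr = 2.414e+09 m³/yr.
Steady-state CSTR mass balance: W = Q·C + k·V·C, so C = W/(Q + kV).
Q + kV = 2.414e+09 + 1.7·3.29e+08 = 2.973e+09 m³/yr.
C = 153000/2.973e+09 = 5.146e-05 kg/m³ = 0.05146 mg/L.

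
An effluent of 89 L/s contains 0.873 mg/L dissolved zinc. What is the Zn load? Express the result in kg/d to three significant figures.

6.71 kg/d

89 L/s = 0.089 m³/s.
Mass flux = Q·C = 0.089 m³/s × 0.873 g/m³ = 0.0777 g/s.
= 0.0777 g/s × 86.4 = 6.713 kg/d.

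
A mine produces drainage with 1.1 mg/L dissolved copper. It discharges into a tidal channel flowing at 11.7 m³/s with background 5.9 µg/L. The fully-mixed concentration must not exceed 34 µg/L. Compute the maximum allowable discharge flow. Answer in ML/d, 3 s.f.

26.6 ML/d

5.9 µg/L = 0.0059 mg/L.
34 µg/L = 0.034 mg/L.
Mass balance at complete mixing: C_std·(Q_w + Q_r) = Q_w·C_e + Q_r·C_b.
Rearranging, Q_w = Q_r·(C_std − C_b)/(C_e − C_std) = 11.7·(0.034 − 0.0059) / (1.1 − 0.034) = 0.3084 m³/s.
= 26.65 ML/d.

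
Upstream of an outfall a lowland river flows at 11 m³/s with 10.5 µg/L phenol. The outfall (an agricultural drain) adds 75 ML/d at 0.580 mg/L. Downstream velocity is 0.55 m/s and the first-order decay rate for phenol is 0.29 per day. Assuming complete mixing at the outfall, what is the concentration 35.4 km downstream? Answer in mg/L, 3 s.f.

0.0420 mg/L

75 ML/d = 0.8681 m³/s.
10.5 µg/L = 0.0105 mg/L.
After complete mixing, C₀ = (0.8681·0.58 + 11·0.0105) / 11.87 = 0.05215 mg/L.
Travel time t = 3.54e+04 m / 0.55 m/s = 6.436e+04 s = 0.7449 d.
C = 0.05215·exp(−0.29·0.7449) = 0.05215·0.8057 = 0.04202 mg/L.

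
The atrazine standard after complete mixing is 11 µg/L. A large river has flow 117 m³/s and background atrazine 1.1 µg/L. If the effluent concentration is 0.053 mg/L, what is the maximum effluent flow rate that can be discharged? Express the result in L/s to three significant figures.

27600 L/s

1.1 µg/L = 0.0011 mg/L.
11 µg/L = 0.011 mg/L.
Mass balance at complete mixing: C_std·(Q_w + Q_r) = Q_w·C_e + Q_r·C_b.
Rearranging, Q_w = Q_r·(C_std − C_b)/(C_e − C_std) = 117·(0.011 − 0.0011) / (0.053 − 0.011) = 27.58 m³/s.
= 2.758e+04 L/s.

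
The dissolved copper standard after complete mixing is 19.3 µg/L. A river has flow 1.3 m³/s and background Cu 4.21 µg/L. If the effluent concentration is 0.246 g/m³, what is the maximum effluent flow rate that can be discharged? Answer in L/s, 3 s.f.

4.21 µg/L = 0.00421 mg/L.
19.3 µg/L = 0.0193 mg/L.
Mass balance at complete mixing: C_std·(Q_w + Q_r) = Q_w·C_e + Q_r·C_b.
Rearranging, Q_w = Q_r·(C_std − C_b)/(C_e − C_std) = 1.3·(0.0193 − 0.00421) / (0.246 − 0.0193) = 0.08653 m³/s.
= 86.53 L/s.

86.5 L/s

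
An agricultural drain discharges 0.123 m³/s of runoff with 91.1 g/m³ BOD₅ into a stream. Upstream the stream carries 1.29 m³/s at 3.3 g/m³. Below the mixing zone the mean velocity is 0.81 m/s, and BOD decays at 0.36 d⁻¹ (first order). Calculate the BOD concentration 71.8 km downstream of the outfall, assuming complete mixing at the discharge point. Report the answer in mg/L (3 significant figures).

After complete mixing, C₀ = (0.123·91.1 + 1.29·3.3) / 1.413 = 10.94 mg/L.
Travel time t = 7.18e+04 m / 0.81 m/s = 8.864e+04 s = 1.026 d.
C = 10.94·exp(−0.36·1.026) = 10.94·0.6912 = 7.564 mg/L.

7.56 mg/L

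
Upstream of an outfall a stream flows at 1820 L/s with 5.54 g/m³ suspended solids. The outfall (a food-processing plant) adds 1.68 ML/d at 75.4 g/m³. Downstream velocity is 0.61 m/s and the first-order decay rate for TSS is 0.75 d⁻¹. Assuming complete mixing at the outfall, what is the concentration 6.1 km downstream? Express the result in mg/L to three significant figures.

5.76 mg/L

1.68 ML/d = 0.01944 m³/s.
1820 L/s = 1.82 m³/s.
After complete mixing, C₀ = (0.01944·75.4 + 1.82·5.54) / 1.839 = 6.278 mg/L.
Travel time t = 6100 m / 0.61 m/s = 1e+04 s = 0.1157 d.
C = 6.278·exp(−0.75·0.1157) = 6.278·0.9169 = 5.756 mg/L.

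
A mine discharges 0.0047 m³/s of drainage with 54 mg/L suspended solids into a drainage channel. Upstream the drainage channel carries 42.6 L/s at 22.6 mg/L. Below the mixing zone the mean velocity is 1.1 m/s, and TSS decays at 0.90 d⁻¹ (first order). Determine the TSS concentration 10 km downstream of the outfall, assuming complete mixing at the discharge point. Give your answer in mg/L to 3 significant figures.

23.4 mg/L

42.6 L/s = 0.0426 m³/s.
After complete mixing, C₀ = (0.0047·54 + 0.0426·22.6) / 0.0473 = 25.72 mg/L.
Travel time t = 1e+04 m / 1.1 m/s = 9091 s = 0.1052 d.
C = 25.72·exp(−0.90·0.1052) = 25.72·0.9096 = 23.4 mg/L.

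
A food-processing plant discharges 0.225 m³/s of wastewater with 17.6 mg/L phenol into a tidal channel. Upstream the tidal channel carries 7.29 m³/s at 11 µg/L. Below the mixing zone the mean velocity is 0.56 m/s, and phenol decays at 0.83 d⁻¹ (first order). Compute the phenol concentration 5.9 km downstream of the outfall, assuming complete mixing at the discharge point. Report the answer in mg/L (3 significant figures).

0.486 mg/L

11 µg/L = 0.011 mg/L.
After complete mixing, C₀ = (0.225·17.6 + 7.29·0.011) / 7.515 = 0.5376 mg/L.
Travel time t = 5900 m / 0.56 m/s = 1.054e+04 s = 0.1219 d.
C = 0.5376·exp(−0.83·0.1219) = 0.5376·0.9037 = 0.4859 mg/L.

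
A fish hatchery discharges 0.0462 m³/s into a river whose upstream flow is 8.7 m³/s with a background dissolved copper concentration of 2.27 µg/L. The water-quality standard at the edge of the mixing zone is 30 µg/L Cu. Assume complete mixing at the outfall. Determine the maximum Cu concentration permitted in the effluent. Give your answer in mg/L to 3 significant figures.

5.25 mg/L

2.27 µg/L = 0.00227 mg/L.
30 µg/L = 0.03 mg/L.
Mass balance: 0.03·8.746 = 0.0462·Cₑ + 8.7·0.00227.
Cₑ = (0.2624 − 0.01975) / 0.0462 = 5.252 mg/L.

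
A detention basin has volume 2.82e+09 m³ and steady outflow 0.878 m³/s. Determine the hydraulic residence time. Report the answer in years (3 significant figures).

Q = 0.878 m³/s × 3.156e+07 s/yr = 2.771e+07 m³/yr.
Hydraulic residence time τ = V/Q = 2.82e+09/2.771e+07 = 101.8 yr.

102 yr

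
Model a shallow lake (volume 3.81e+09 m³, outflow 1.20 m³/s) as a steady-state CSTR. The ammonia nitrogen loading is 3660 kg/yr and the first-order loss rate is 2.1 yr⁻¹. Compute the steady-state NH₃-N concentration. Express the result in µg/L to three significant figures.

0.455 µg/L

Outflow Q = 1.20 m³/s × 3.156e+07 s/yr = 3.787e+07 m³/yr.
Steady-state CSTR mass balance: W = Q·C + k·V·C, so C = W/(Q + kV).
Q + kV = 3.787e+07 + 2.1·3.81e+09 = 8.039e+09 m³/yr.
C = 3660/8.039e+09 = 4.553e-07 kg/m³ = 0.0004553 mg/L = 0.4553 µg/L.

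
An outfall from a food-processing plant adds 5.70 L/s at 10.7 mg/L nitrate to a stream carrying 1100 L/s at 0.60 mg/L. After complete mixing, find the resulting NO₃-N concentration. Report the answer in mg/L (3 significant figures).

5.70 L/s = 0.0057 m³/s.
1100 L/s = 1.1 m³/s.
By mass balance at complete mixing, C = (0.0057·10.7 + 1.1·0.6) / (0.0057 + 1.1) = 0.721/1.106 = 0.6521 mg/L.

0.652 mg/L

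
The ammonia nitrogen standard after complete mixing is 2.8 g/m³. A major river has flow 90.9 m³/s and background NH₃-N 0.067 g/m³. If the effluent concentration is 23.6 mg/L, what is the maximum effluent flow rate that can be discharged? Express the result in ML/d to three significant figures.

Mass balance at complete mixing: C_std·(Q_w + Q_r) = Q_w·C_e + Q_r·C_b.
Rearranging, Q_w = Q_r·(C_std − C_b)/(C_e − C_std) = 90.9·(2.8 − 0.067) / (23.6 − 2.8) = 11.94 m³/s.
= 1032 ML/d.

1030 ML/d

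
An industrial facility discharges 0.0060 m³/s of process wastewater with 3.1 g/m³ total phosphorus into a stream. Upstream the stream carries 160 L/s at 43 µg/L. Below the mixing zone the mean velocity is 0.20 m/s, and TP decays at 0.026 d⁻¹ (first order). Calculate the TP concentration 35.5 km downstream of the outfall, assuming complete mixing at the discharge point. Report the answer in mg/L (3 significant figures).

0.146 mg/L

160 L/s = 0.16 m³/s.
43 µg/L = 0.043 mg/L.
After complete mixing, C₀ = (0.006·3.1 + 0.16·0.043) / 0.166 = 0.1535 mg/L.
Travel time t = 3.55e+04 m / 0.20 m/s = 1.775e+05 s = 2.054 d.
C = 0.1535·exp(−0.026·2.054) = 0.1535·0.948 = 0.1455 mg/L.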